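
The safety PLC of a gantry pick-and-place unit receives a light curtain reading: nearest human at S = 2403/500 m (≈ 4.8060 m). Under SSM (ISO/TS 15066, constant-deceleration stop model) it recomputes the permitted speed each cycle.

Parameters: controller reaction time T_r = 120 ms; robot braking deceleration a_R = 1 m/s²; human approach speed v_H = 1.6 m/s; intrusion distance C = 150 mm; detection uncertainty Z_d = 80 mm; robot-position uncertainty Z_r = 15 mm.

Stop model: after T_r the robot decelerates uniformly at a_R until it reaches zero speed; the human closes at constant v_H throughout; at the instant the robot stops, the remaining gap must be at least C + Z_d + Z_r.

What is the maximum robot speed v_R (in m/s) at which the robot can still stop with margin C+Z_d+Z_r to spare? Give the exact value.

v_R_max = 17/10 m/s = 1.7000 m/s

collect terms ⇒ (1/2)·v_R² + (43/25)·v_R + (-4369/1000) = 0
  disc = (43/25)² − 4·(1/2)·(-4369/1000) = 29241/2500 ; √disc = 171/50
  v_R = (−(43/25) + 171/50) / (2·(1/2)) = 17/10 m/s
check:
braking lasts T_s = (17/10)/1 = 1.7000 s
robot covers v_R·T_r = 1.7000·0.1200 = 0.2040 m before braking
robot under decel: 1.7000²/(2·1.0000) = 1.4450 m
human closes 1.6000·1.8200 = 2.9120 m
C+Z_d+Z_r = 0.1500+0.0800+0.0150 = 0.2450 m
sum ≈ 0.2040+1.4450+2.9120+0.2450 ≈ 4.8060 m = S ✓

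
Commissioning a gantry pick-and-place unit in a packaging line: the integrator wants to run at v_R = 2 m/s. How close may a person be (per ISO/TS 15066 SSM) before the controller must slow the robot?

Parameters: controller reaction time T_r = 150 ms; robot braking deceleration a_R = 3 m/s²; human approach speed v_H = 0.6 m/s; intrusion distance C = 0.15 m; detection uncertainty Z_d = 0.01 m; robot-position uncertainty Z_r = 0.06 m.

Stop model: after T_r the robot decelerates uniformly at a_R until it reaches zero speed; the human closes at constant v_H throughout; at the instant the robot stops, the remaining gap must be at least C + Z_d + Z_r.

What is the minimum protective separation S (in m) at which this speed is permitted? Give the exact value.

S_min = 503/300 m = 1.6767 m

braking lasts T_s = 2/3 = 0.6667 s
robot in T_r: 2.0000·0.1500 = 0.3000 m
robot under decel: 2.0000²/(2·3.0000) = 0.6667 m
person approaches 0.6000·(0.1500+0.6667) = 0.4900 m
C+Z_d+Z_r = 0.1500+0.0100+0.0600 = 0.2200 m
S_min ≈ 0.3000+0.6667+0.4900+0.2200  ⇒  S_min = 503/300 m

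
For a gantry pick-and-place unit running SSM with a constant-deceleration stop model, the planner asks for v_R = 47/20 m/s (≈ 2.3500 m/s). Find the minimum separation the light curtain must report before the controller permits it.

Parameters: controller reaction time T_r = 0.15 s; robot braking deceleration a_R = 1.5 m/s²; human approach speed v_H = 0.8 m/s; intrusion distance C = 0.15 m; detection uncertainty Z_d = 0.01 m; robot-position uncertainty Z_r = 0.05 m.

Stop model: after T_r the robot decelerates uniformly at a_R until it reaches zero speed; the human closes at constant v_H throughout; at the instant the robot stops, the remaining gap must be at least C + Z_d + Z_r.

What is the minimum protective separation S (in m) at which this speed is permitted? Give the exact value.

S_min = 1133/300 m = 3.7767 m

braking lasts T_s = (47/20)/(3/2) = 1.5667 s
robot in T_r: 2.3500·0.1500 = 0.3525 m
robot covers 2.3500·1.5667 − ½·1.5000·1.5667² = 1.8408 m while stopping
human closes 0.8000·1.7167 = 1.3733 m
C+Z_d+Z_r = 0.1500+0.0100+0.0500 = 0.2100 m
S_min ≈ 0.3525+1.8408+1.3733+0.2100  ⇒  S_min = 1133/300 m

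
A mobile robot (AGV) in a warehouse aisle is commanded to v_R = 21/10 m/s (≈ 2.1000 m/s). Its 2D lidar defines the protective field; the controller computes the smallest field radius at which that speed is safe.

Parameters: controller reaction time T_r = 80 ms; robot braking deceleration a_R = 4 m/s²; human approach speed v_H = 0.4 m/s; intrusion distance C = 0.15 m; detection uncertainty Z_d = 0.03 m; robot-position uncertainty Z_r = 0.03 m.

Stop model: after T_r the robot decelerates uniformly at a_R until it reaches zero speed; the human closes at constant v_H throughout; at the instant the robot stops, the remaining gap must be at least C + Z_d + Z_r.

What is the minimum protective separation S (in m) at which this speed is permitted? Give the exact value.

braking lasts T_s = (21/10)/4 = 0.5250 s
reaction-phase robot travel = 2.1000·0.0800 = 0.1680 m
robot under decel: 2.1000²/(2·4.0000) = 0.5513 m
human over T_r+T_s: 0.4000·(0.0800+0.5250) = 0.2420 m
residual clearance needed = 0.1500+0.0300+0.0300 = 0.2100 m
S_min ≈ 0.1680+0.5513+0.2420+0.2100  ⇒  S_min = 937/800 m

S_min = 937/800 m = 1.1712 m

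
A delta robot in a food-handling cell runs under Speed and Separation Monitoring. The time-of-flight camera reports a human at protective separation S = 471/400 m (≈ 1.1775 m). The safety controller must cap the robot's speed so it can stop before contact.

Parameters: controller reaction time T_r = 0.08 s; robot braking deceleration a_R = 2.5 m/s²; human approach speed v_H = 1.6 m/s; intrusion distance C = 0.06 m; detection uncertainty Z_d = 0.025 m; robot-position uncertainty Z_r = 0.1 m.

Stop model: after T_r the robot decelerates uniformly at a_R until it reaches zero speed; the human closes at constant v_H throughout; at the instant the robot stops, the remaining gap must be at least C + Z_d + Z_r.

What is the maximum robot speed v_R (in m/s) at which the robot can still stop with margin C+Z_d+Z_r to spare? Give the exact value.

quadratic (1/5)·v² + (18/25)·v + (-1729/2000) = 0
  disc = (18/25)² − 4·(1/5)·(-1729/2000) = 121/100 ; √disc = 11/10
  v_R = (−(18/25) + 11/10) / (2·(1/5)) = 19/20 m/s
check:
T_s = v_R/a_R = (19/20)/(5/2) = 0.3800 s
reaction-phase robot travel = 0.9500·0.0800 = 0.0760 m
robot under decel: 0.9500²/(2·2.5000) = 0.1805 m
human closes 1.6000·0.4600 = 0.7360 m
margins: 0.0600+0.0250+0.1000 = 0.1850 m
sum ≈ 0.0760+0.1805+0.7360+0.1850 ≈ 1.1775 m = S ✓

v_R_max = 19/20 m/s = 0.9500 m/s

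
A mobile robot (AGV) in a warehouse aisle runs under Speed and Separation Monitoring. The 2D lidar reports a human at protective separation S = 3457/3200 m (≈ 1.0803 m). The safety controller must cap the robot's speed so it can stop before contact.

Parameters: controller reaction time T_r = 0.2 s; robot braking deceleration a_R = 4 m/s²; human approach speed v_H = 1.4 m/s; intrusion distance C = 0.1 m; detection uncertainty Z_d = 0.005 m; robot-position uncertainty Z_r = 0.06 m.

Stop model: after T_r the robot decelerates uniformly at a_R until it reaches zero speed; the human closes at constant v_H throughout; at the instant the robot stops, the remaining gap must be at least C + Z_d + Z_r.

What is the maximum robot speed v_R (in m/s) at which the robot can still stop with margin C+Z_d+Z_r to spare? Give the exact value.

quadratic (1/8)·v² + (11/20)·v + (-2033/3200) = 0
  disc = (11/20)² − 4·(1/8)·(-2033/3200) = 3969/6400 ; √disc = 63/80
  v_R = (−(11/20) + 63/80) / (2·(1/8)) = 19/20 m/s
check:
T_s = v_R/a_R = (19/20)/4 = 0.2375 s
reaction-phase robot travel = 0.9500·0.2000 = 0.1900 m
robot covers 0.9500·0.2375 − ½·4.0000·0.2375² = 0.1128 m while stopping
person approaches 1.4000·(0.2000+0.2375) = 0.6125 m
margins: 0.1000+0.0050+0.0600 = 0.1650 m
sum ≈ 0.1900+0.1128+0.6125+0.1650 ≈ 1.0803 m = S ✓

v_R_max = 19/20 m/s = 0.9500 m/s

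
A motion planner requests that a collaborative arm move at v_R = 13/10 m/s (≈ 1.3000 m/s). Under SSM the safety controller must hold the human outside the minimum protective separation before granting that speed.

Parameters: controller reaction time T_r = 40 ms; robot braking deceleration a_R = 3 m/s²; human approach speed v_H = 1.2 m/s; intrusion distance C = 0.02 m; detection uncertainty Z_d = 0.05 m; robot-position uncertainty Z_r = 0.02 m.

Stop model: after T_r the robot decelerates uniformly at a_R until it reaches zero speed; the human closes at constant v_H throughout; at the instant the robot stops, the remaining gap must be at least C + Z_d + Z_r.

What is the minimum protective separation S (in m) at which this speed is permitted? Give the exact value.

S_min = 119/120 m = 0.9917 m

braking lasts T_s = (13/10)/3 = 0.4333 s
reaction-phase robot travel = 1.3000·0.0400 = 0.0520 m
braking distance = 1.3000²/(2·3.0000) = 0.2817 m
human closes 1.2000·0.4733 = 0.5680 m
residual clearance needed = 0.0200+0.0500+0.0200 = 0.0900 m
S_min ≈ 0.0520+0.2817+0.5680+0.0900  ⇒  S_min = 119/120 m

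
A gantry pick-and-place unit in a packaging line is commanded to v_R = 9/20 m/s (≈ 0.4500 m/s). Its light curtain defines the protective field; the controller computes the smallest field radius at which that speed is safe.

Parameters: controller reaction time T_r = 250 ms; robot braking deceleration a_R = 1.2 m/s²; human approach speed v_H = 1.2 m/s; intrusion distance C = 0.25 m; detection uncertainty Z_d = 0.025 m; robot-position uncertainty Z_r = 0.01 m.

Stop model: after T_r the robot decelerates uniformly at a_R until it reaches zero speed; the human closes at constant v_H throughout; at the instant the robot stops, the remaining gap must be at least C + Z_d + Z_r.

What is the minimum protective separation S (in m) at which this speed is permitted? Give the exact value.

S_min = 1971/1600 m = 1.2319 m

braking lasts T_s = (9/20)/(6/5) = 0.3750 s
robot in T_r: 0.4500·0.2500 = 0.1125 m
robot covers 0.4500·0.3750 − ½·1.2000·0.3750² = 0.0844 m while stopping
human over T_r+T_s: 1.2000·(0.2500+0.3750) = 0.7500 m
C+Z_d+Z_r = 0.2500+0.0250+0.0100 = 0.2850 m
S_min ≈ 0.1125+0.0844+0.7500+0.2850  ⇒  S_min = 1971/1600 m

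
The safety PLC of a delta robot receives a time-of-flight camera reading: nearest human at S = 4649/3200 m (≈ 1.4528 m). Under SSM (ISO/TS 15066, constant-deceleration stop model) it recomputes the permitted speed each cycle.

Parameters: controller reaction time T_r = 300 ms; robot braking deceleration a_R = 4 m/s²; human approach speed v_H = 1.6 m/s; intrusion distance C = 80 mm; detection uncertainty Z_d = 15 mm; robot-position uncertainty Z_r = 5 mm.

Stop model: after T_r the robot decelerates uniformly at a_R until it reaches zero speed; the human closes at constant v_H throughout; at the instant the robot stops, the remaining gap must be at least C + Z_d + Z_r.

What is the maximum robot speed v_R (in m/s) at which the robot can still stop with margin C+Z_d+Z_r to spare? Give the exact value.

collect terms ⇒ (1/8)·v_R² + (7/10)·v_R + (-2793/3200) = 0
  disc = (7/10)² − 4·(1/8)·(-2793/3200) = 5929/6400 ; √disc = 77/80
  v_R = (−(7/10) + 77/80) / (2·(1/8)) = 21/20 m/s
check:
T_s = v_R/a_R = (21/20)/4 = 0.2625 s
robot covers v_R·T_r = 1.0500·0.3000 = 0.3150 m before braking
braking distance = 1.0500²/(2·4.0000) = 0.1378 m
human over T_r+T_s: 1.6000·(0.3000+0.2625) = 0.9000 m
C+Z_d+Z_r = 0.0800+0.0150+0.0050 = 0.1000 m
sum ≈ 0.3150+0.1378+0.9000+0.1000 ≈ 1.4528 m = S ✓

v_R_max = 21/20 m/s = 1.0500 m/s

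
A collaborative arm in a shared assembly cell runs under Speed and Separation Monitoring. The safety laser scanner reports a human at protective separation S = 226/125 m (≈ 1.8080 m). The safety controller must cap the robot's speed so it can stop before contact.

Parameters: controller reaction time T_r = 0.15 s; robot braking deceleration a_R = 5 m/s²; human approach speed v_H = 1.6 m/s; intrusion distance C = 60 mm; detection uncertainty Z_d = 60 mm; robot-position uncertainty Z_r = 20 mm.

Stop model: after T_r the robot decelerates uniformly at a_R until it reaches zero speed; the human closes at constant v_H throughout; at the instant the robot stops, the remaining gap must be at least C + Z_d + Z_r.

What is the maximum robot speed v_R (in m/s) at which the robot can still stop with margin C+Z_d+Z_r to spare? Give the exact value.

collect terms ⇒ (1/10)·v_R² + (47/100)·v_R + (-357/250) = 0
  disc = (47/100)² − 4·(1/10)·(-357/250) = 7921/10000 ; √disc = 89/100
  v_R = (−(47/100) + 89/100) / (2·(1/10)) = 21/10 m/s
check:
T_s = v_R/a_R = (21/10)/5 = 0.4200 s
robot in T_r: 2.1000·0.1500 = 0.3150 m
braking distance = 2.1000²/(2·5.0000) = 0.4410 m
person approaches 1.6000·(0.1500+0.4200) = 0.9120 m
C+Z_d+Z_r = 0.0600+0.0600+0.0200 = 0.1400 m
sum ≈ 0.3150+0.4410+0.9120+0.1400 ≈ 1.8080 m = S ✓

v_R_max = 21/10 m/s = 2.1000 m/s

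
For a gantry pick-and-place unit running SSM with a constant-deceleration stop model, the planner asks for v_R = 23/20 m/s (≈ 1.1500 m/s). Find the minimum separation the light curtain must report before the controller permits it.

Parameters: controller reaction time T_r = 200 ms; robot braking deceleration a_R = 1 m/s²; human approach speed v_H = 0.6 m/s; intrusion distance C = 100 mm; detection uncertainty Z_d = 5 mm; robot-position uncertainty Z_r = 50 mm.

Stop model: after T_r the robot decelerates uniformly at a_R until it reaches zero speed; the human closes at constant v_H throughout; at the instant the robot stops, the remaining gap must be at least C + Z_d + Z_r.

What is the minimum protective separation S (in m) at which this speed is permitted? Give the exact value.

S_min = 297/160 m = 1.8562 m

stop time T_s = (23/20)/1 = 1.1500 s
robot covers v_R·T_r = 1.1500·0.2000 = 0.2300 m before braking
robot covers 1.1500·1.1500 − ½·1.0000·1.1500² = 0.6613 m while stopping
human over T_r+T_s: 0.6000·(0.2000+1.1500) = 0.8100 m
residual clearance needed = 0.1000+0.0050+0.0500 = 0.1550 m
S_min ≈ 0.2300+0.6613+0.8100+0.1550  ⇒  S_min = 297/160 m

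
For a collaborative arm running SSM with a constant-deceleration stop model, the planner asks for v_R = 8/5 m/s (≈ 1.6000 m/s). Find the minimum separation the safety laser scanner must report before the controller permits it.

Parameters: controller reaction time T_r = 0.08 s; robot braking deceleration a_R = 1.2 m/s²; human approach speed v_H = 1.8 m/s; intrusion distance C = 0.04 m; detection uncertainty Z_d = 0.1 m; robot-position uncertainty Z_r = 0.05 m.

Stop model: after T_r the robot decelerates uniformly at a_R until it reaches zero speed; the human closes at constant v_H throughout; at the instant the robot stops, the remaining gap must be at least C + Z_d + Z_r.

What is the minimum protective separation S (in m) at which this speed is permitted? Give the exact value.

S_min = 5893/1500 m = 3.9287 m

T_s = v_R/a_R = (8/5)/(6/5) = 1.3333 s
reaction-phase robot travel = 1.6000·0.0800 = 0.1280 m
braking distance = 1.6000²/(2·1.2000) = 1.0667 m
human closes 1.8000·1.4133 = 2.5440 m
residual clearance needed = 0.0400+0.1000+0.0500 = 0.1900 m
S_min ≈ 0.1280+1.0667+2.5440+0.1900  ⇒  S_min = 5893/1500 m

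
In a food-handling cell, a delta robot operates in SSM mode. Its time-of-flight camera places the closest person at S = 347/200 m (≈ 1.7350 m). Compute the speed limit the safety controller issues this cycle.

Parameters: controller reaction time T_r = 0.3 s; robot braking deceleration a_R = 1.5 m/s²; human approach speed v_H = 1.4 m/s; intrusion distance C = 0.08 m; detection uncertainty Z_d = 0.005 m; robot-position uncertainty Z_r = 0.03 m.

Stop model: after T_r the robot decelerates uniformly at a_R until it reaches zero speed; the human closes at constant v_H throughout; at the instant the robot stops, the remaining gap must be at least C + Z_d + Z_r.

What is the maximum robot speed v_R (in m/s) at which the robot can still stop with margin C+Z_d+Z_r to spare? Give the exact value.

v_R_max = 4/5 m/s = 0.8000 m/s

quadratic (1/3)·v² + (37/30)·v + (-6/5) = 0
  disc = (37/30)² − 4·(1/3)·(-6/5) = 2809/900 ; √disc = 53/30
  v_R = (−(37/30) + 53/30) / (2·(1/3)) = 4/5 m/s
check:
T_s = v_R/a_R = (4/5)/(3/2) = 0.5333 s
reaction-phase robot travel = 0.8000·0.3000 = 0.2400 m
robot under decel: 0.8000²/(2·1.5000) = 0.2133 m
human closes 1.4000·0.8333 = 1.1667 m
residual clearance needed = 0.0800+0.0050+0.0300 = 0.1150 m
sum ≈ 0.2400+0.2133+1.1667+0.1150 ≈ 1.7350 m = S ✓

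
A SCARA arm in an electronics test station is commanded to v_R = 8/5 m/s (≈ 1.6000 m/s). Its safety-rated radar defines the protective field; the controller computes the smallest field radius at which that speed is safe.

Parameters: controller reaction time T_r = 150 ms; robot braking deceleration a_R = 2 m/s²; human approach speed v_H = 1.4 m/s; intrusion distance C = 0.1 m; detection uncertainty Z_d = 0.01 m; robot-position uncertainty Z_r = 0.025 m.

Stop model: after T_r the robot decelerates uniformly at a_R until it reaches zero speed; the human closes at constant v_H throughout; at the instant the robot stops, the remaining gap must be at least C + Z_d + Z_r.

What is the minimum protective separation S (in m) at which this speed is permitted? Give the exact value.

T_s = v_R/a_R = (8/5)/2 = 0.8000 s
reaction-phase robot travel = 1.6000·0.1500 = 0.2400 m
robot under decel: 1.6000²/(2·2.0000) = 0.6400 m
human over T_r+T_s: 1.4000·(0.1500+0.8000) = 1.3300 m
margins: 0.1000+0.0100+0.0250 = 0.1350 m
S_min ≈ 0.2400+0.6400+1.3300+0.1350  ⇒  S_min = 469/200 m

S_min = 469/200 m = 2.3450 m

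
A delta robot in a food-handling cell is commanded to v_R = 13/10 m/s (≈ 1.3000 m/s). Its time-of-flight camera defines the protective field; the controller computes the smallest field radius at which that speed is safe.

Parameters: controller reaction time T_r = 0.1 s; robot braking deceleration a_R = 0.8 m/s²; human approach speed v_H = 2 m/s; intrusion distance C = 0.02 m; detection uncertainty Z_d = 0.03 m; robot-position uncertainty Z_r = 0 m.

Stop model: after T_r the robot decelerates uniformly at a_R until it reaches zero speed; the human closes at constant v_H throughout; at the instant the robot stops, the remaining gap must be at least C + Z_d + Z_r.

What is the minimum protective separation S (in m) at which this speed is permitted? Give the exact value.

T_s = v_R/a_R = (13/10)/(4/5) = 1.6250 s
robot in T_r: 1.3000·0.1000 = 0.1300 m
robot covers 1.3000·1.6250 − ½·0.8000·1.6250² = 1.0562 m while stopping
human closes 2.0000·1.7250 = 3.4500 m
margins: 0.0200+0.0300+0.0000 = 0.0500 m
S_min ≈ 0.1300+1.0562+3.4500+0.0500  ⇒  S_min = 3749/800 m

S_min = 3749/800 m = 4.6863 m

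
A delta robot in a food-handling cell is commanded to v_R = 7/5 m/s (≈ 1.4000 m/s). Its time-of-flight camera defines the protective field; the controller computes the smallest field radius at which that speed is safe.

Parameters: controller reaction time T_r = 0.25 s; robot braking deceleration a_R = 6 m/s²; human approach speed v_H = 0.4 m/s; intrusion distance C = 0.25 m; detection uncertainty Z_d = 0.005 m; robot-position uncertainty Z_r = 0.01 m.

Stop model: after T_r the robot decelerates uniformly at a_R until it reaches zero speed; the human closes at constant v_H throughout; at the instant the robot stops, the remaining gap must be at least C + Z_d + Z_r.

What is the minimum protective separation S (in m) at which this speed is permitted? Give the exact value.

stop time T_s = (7/5)/6 = 0.2333 s
robot covers v_R·T_r = 1.4000·0.2500 = 0.3500 m before braking
robot covers 1.4000·0.2333 − ½·6.0000·0.2333² = 0.1633 m while stopping
person approaches 0.4000·(0.2500+0.2333) = 0.1933 m
residual clearance needed = 0.2500+0.0050+0.0100 = 0.2650 m
S_min ≈ 0.3500+0.1633+0.1933+0.2650  ⇒  S_min = 583/600 m

S_min = 583/600 m = 0.9717 m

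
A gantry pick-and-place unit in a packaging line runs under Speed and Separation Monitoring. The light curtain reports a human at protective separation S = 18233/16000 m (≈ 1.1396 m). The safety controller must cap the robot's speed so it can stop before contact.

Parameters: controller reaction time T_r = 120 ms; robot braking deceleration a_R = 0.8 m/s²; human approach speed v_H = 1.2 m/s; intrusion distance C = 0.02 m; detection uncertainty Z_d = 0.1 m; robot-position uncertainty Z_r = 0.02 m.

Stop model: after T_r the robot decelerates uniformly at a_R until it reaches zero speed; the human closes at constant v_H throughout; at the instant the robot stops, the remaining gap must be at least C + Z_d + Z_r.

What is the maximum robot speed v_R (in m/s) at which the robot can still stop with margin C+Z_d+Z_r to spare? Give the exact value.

v_R_max = 9/20 m/s = 0.4500 m/s

quadratic (5/8)·v² + (81/50)·v + (-13689/16000) = 0
  disc = (81/50)² − 4·(5/8)·(-13689/16000) = 762129/160000 ; √disc = 873/400
  v_R = (−(81/50) + 873/400) / (2·(5/8)) = 9/20 m/s
check:
braking lasts T_s = (9/20)/(4/5) = 0.5625 s
robot covers v_R·T_r = 0.4500·0.1200 = 0.0540 m before braking
braking distance = 0.4500²/(2·0.8000) = 0.1266 m
person approaches 1.2000·(0.1200+0.5625) = 0.8190 m
margins: 0.0200+0.1000+0.0200 = 0.1400 m
sum ≈ 0.0540+0.1266+0.8190+0.1400 ≈ 1.1396 m = S ✓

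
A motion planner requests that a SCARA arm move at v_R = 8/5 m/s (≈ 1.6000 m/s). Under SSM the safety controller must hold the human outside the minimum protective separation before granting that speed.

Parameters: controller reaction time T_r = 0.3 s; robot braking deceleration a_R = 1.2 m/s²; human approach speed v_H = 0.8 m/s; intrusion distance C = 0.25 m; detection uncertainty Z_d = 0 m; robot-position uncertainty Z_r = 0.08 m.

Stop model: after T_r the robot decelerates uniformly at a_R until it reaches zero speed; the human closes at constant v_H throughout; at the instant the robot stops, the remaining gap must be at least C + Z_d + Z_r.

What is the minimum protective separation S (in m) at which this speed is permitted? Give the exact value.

stop time T_s = (8/5)/(6/5) = 1.3333 s
robot in T_r: 1.6000·0.3000 = 0.4800 m
braking distance = 1.6000²/(2·1.2000) = 1.0667 m
human over T_r+T_s: 0.8000·(0.3000+1.3333) = 1.3067 m
C+Z_d+Z_r = 0.2500+0.0000+0.0800 = 0.3300 m
S_min ≈ 0.4800+1.0667+1.3067+0.3300  ⇒  S_min = 191/60 m

S_min = 191/60 m = 3.1833 m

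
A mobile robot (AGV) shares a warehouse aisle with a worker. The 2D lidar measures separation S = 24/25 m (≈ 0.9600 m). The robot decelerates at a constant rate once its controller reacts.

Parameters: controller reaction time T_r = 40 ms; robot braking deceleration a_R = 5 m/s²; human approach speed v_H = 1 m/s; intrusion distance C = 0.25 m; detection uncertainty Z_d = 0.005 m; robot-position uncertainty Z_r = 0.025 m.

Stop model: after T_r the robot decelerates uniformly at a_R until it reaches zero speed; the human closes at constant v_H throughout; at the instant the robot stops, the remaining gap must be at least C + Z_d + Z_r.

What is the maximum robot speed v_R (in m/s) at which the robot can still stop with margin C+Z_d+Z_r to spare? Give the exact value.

quadratic (1/10)·v² + (6/25)·v + (-16/25) = 0
  disc = (6/25)² − 4·(1/10)·(-16/25) = 196/625 ; √disc = 14/25
  v_R = (−(6/25) + 14/25) / (2·(1/10)) = 8/5 m/s
check:
stop time T_s = (8/5)/5 = 0.3200 s
reaction-phase robot travel = 1.6000·0.0400 = 0.0640 m
braking distance = 1.6000²/(2·5.0000) = 0.2560 m
person approaches 1.0000·(0.0400+0.3200) = 0.3600 m
residual clearance needed = 0.2500+0.0050+0.0250 = 0.2800 m
sum ≈ 0.0640+0.2560+0.3600+0.2800 ≈ 0.9600 m = S ✓

v_R_max = 8/5 m/s = 1.6000 m/s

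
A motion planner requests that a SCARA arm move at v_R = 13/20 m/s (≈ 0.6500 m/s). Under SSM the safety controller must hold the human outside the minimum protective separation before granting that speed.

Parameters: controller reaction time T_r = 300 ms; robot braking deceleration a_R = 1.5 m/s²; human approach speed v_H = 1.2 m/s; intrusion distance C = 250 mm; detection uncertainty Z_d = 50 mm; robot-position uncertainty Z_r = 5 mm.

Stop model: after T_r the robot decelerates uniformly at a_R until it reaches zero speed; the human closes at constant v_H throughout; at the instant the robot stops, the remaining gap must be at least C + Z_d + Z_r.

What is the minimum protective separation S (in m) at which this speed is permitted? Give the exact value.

stop time T_s = (13/20)/(3/2) = 0.4333 s
robot in T_r: 0.6500·0.3000 = 0.1950 m
robot covers 0.6500·0.4333 − ½·1.5000·0.4333² = 0.1408 m while stopping
human over T_r+T_s: 1.2000·(0.3000+0.4333) = 0.8800 m
margins: 0.2500+0.0500+0.0050 = 0.3050 m
S_min ≈ 0.1950+0.1408+0.8800+0.3050  ⇒  S_min = 73/48 m

S_min = 73/48 m = 1.5208 m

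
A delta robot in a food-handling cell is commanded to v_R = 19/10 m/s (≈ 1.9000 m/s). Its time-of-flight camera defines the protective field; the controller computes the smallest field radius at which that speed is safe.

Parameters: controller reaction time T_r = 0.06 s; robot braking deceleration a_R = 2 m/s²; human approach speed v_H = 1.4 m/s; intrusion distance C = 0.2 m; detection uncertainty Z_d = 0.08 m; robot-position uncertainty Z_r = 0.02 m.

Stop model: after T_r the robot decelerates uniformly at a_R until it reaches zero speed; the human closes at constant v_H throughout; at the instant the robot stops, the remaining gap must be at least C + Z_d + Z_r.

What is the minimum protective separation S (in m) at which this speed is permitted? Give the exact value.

T_s = v_R/a_R = (19/10)/2 = 0.9500 s
reaction-phase robot travel = 1.9000·0.0600 = 0.1140 m
robot covers 1.9000·0.9500 − ½·2.0000·0.9500² = 0.9025 m while stopping
human closes 1.4000·1.0100 = 1.4140 m
residual clearance needed = 0.2000+0.0800+0.0200 = 0.3000 m
S_min ≈ 0.1140+0.9025+1.4140+0.3000  ⇒  S_min = 5461/2000 m

S_min = 5461/2000 m = 2.7305 m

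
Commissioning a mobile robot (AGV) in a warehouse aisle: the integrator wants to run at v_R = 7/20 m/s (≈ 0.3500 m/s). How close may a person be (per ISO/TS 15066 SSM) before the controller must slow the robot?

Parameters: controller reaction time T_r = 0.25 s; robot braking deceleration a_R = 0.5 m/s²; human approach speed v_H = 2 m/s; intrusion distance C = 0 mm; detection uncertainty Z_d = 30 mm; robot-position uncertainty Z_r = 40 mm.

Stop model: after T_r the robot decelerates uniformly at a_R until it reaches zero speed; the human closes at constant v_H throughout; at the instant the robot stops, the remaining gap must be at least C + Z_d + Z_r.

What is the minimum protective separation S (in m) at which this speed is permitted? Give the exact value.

stop time T_s = (7/20)/(1/2) = 0.7000 s
reaction-phase robot travel = 0.3500·0.2500 = 0.0875 m
robot covers 0.3500·0.7000 − ½·0.5000·0.7000² = 0.1225 m while stopping
person approaches 2.0000·(0.2500+0.7000) = 1.9000 m
C+Z_d+Z_r = 0.0000+0.0300+0.0400 = 0.0700 m
S_min ≈ 0.0875+0.1225+1.9000+0.0700  ⇒  S_min = 109/50 m

S_min = 109/50 m = 2.1800 m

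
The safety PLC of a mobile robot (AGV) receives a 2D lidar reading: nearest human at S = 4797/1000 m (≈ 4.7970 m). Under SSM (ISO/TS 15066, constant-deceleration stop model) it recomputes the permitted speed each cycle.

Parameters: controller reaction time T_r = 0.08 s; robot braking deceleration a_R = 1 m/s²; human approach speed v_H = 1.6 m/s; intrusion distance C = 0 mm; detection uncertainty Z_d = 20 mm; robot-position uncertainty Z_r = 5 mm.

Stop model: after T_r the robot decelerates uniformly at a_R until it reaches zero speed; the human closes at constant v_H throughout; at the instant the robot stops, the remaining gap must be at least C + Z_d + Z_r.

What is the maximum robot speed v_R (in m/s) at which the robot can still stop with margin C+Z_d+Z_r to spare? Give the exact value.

at the boundary: (1/2)·v² + (42/25)·v + (-1161/250) = 0
  disc = (42/25)² − 4·(1/2)·(-1161/250) = 7569/625 ; √disc = 87/25
  v_R = (−(42/25) + 87/25) / (2·(1/2)) = 9/5 m/s
check:
stop time T_s = (9/5)/1 = 1.8000 s
robot covers v_R·T_r = 1.8000·0.0800 = 0.1440 m before braking
robot covers 1.8000·1.8000 − ½·1.0000·1.8000² = 1.6200 m while stopping
human closes 1.6000·1.8800 = 3.0080 m
C+Z_d+Z_r = 0.0000+0.0200+0.0050 = 0.0250 m
sum ≈ 0.1440+1.6200+3.0080+0.0250 ≈ 4.7970 m = S ✓

v_R_max = 9/5 m/s = 1.8000 m/s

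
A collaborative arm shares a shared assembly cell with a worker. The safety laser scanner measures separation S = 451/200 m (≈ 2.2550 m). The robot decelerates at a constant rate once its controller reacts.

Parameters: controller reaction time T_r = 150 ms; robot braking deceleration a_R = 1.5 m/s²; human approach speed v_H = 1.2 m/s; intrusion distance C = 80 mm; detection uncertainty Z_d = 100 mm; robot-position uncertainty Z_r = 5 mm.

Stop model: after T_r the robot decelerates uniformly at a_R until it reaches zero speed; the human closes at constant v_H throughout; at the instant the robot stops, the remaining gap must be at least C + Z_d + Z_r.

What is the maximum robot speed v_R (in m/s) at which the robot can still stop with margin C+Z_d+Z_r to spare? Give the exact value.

collect terms ⇒ (1/3)·v_R² + (19/20)·v_R + (-189/100) = 0
  disc = (19/20)² − 4·(1/3)·(-189/100) = 1369/400 ; √disc = 37/20
  v_R = (−(19/20) + 37/20) / (2·(1/3)) = 27/20 m/s
check:
T_s = v_R/a_R = (27/20)/(3/2) = 0.9000 s
robot in T_r: 1.3500·0.1500 = 0.2025 m
robot covers 1.3500·0.9000 − ½·1.5000·0.9000² = 0.6075 m while stopping
human closes 1.2000·1.0500 = 1.2600 m
residual clearance needed = 0.0800+0.1000+0.0050 = 0.1850 m
sum ≈ 0.2025+0.6075+1.2600+0.1850 ≈ 2.2550 m = S ✓

v_R_max = 27/20 m/s = 1.3500 m/s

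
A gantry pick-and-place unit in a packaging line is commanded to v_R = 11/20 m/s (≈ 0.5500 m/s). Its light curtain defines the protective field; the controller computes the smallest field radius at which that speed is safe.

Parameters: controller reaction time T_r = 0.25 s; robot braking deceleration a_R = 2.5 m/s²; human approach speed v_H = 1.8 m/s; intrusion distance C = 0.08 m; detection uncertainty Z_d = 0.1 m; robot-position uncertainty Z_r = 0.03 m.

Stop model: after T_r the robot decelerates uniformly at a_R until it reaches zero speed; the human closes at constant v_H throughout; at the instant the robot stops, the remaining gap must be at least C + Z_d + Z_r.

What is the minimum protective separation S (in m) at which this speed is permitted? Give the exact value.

S_min = 627/500 m = 1.2540 m

T_s = v_R/a_R = (11/20)/(5/2) = 0.2200 s
robot covers v_R·T_r = 0.5500·0.2500 = 0.1375 m before braking
robot covers 0.5500·0.2200 − ½·2.5000·0.2200² = 0.0605 m while stopping
human closes 1.8000·0.4700 = 0.8460 m
C+Z_d+Z_r = 0.0800+0.1000+0.0300 = 0.2100 m
S_min ≈ 0.1375+0.0605+0.8460+0.2100  ⇒  S_min = 627/500 m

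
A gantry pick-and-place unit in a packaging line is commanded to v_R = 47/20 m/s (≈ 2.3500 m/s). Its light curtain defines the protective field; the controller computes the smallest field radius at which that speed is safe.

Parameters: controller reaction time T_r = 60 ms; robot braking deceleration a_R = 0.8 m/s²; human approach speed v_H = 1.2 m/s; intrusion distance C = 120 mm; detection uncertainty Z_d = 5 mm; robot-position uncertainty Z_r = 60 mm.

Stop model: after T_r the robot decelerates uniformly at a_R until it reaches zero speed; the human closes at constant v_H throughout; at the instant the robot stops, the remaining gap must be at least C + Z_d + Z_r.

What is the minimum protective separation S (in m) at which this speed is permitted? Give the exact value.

S_min = 117993/16000 m = 7.3746 m

braking lasts T_s = (47/20)/(4/5) = 2.9375 s
robot covers v_R·T_r = 2.3500·0.0600 = 0.1410 m before braking
robot under decel: 2.3500²/(2·0.8000) = 3.4516 m
person approaches 1.2000·(0.0600+2.9375) = 3.5970 m
C+Z_d+Z_r = 0.1200+0.0050+0.0600 = 0.1850 m
S_min ≈ 0.1410+3.4516+3.5970+0.1850  ⇒  S_min = 117993/16000 m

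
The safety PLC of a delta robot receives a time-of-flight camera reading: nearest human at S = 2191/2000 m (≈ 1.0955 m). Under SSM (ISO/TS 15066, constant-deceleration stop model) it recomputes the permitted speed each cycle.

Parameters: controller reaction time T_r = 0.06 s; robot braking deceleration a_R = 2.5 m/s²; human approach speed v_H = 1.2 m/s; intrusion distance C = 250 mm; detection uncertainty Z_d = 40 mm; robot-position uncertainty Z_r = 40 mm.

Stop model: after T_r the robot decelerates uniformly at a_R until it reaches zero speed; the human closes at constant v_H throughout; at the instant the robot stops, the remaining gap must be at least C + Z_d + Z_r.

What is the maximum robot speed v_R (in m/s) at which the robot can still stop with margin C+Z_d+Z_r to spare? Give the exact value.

collect terms ⇒ (1/5)·v_R² + (27/50)·v_R + (-1387/2000) = 0
  disc = (27/50)² − 4·(1/5)·(-1387/2000) = 529/625 ; √disc = 23/25
  v_R = (−(27/50) + 23/25) / (2·(1/5)) = 19/20 m/s
check:
T_s = v_R/a_R = (19/20)/(5/2) = 0.3800 s
robot in T_r: 0.9500·0.0600 = 0.0570 m
robot covers 0.9500·0.3800 − ½·2.5000·0.3800² = 0.1805 m while stopping
human over T_r+T_s: 1.2000·(0.0600+0.3800) = 0.5280 m
margins: 0.2500+0.0400+0.0400 = 0.3300 m
sum ≈ 0.0570+0.1805+0.5280+0.3300 ≈ 1.0955 m = S ✓

v_R_max = 19/20 m/s = 0.9500 m/s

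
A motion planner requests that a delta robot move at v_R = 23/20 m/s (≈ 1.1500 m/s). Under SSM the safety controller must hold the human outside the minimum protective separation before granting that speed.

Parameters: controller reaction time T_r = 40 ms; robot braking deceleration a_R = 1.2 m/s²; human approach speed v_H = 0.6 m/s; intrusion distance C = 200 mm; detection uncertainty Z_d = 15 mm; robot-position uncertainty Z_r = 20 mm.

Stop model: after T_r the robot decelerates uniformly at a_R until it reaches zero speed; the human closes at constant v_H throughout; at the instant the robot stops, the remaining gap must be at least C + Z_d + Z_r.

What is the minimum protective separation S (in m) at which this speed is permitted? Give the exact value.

S_min = 6869/4800 m = 1.4310 m

T_s = v_R/a_R = (23/20)/(6/5) = 0.9583 s
robot covers v_R·T_r = 1.1500·0.0400 = 0.0460 m before braking
braking distance = 1.1500²/(2·1.2000) = 0.5510 m
human over T_r+T_s: 0.6000·(0.0400+0.9583) = 0.5990 m
C+Z_d+Z_r = 0.2000+0.0150+0.0200 = 0.2350 m
S_min ≈ 0.0460+0.5510+0.5990+0.2350  ⇒  S_min = 6869/4800 m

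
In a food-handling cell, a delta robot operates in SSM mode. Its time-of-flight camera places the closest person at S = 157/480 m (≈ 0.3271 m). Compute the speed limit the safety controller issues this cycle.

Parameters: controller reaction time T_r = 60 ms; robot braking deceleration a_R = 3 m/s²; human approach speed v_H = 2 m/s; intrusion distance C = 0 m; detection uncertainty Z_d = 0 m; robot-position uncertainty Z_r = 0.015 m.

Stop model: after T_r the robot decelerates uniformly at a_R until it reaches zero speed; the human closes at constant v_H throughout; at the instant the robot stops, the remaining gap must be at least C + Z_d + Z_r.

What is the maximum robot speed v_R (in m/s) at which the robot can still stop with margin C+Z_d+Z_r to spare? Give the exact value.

quadratic (1/6)·v² + (109/150)·v + (-461/2400) = 0
  disc = (109/150)² − 4·(1/6)·(-461/2400) = 6561/10000 ; √disc = 81/100
  v_R = (−(109/150) + 81/100) / (2·(1/6)) = 1/4 m/s
check:
T_s = v_R/a_R = (1/4)/3 = 0.0833 s
robot in T_r: 0.2500·0.0600 = 0.0150 m
robot under decel: 0.2500²/(2·3.0000) = 0.0104 m
human closes 2.0000·0.1433 = 0.2867 m
residual clearance needed = 0.0000+0.0000+0.0150 = 0.0150 m
sum ≈ 0.0150+0.0104+0.2867+0.0150 ≈ 0.3271 m = S ✓

v_R_max = 1/4 m/s = 0.2500 m/s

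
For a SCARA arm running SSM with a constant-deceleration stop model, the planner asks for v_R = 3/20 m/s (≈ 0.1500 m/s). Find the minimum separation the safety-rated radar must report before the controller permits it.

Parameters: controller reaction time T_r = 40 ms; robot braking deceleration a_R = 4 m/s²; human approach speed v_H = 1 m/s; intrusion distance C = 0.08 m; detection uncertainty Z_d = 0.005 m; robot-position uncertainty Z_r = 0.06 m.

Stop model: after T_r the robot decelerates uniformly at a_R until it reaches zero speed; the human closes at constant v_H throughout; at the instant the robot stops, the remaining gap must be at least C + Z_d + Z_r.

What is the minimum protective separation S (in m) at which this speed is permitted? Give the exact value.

S_min = 3701/16000 m = 0.2313 m

T_s = v_R/a_R = (3/20)/4 = 0.0375 s
robot in T_r: 0.1500·0.0400 = 0.0060 m
braking distance = 0.1500²/(2·4.0000) = 0.0028 m
human over T_r+T_s: 1.0000·(0.0400+0.0375) = 0.0775 m
residual clearance needed = 0.0800+0.0050+0.0600 = 0.1450 m
S_min ≈ 0.0060+0.0028+0.0775+0.1450  ⇒  S_min = 3701/16000 m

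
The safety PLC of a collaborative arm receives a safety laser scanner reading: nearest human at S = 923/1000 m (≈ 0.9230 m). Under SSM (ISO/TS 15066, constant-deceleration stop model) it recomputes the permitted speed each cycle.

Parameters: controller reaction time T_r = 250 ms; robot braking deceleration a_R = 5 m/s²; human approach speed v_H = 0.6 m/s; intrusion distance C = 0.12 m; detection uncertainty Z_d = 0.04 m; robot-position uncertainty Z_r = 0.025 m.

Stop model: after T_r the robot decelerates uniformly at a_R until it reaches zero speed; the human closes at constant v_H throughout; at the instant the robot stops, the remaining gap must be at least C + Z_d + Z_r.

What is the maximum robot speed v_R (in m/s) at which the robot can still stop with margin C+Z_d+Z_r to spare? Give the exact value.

v_R_max = 6/5 m/s = 1.2000 m/s

at the boundary: (1/10)·v² + (37/100)·v + (-147/250) = 0
  disc = (37/100)² − 4·(1/10)·(-147/250) = 3721/10000 ; √disc = 61/100
  v_R = (−(37/100) + 61/100) / (2·(1/10)) = 6/5 m/s
check:
stop time T_s = (6/5)/5 = 0.2400 s
robot in T_r: 1.2000·0.2500 = 0.3000 m
braking distance = 1.2000²/(2·5.0000) = 0.1440 m
human over T_r+T_s: 0.6000·(0.2500+0.2400) = 0.2940 m
residual clearance needed = 0.1200+0.0400+0.0250 = 0.1850 m
sum ≈ 0.3000+0.1440+0.2940+0.1850 ≈ 0.9230 m = S ✓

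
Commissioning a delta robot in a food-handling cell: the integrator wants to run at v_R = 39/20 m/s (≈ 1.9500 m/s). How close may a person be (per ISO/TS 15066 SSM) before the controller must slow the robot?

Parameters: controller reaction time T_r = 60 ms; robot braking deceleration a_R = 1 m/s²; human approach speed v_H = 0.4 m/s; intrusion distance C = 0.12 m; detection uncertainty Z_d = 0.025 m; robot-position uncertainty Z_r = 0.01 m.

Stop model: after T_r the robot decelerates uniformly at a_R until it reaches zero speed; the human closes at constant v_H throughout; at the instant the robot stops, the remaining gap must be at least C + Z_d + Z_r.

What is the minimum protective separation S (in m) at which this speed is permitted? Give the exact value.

T_s = v_R/a_R = (39/20)/1 = 1.9500 s
reaction-phase robot travel = 1.9500·0.0600 = 0.1170 m
robot under decel: 1.9500²/(2·1.0000) = 1.9013 m
human closes 0.4000·2.0100 = 0.8040 m
residual clearance needed = 0.1200+0.0250+0.0100 = 0.1550 m
S_min ≈ 0.1170+1.9013+0.8040+0.1550  ⇒  S_min = 11909/4000 m

S_min = 11909/4000 m = 2.9773 m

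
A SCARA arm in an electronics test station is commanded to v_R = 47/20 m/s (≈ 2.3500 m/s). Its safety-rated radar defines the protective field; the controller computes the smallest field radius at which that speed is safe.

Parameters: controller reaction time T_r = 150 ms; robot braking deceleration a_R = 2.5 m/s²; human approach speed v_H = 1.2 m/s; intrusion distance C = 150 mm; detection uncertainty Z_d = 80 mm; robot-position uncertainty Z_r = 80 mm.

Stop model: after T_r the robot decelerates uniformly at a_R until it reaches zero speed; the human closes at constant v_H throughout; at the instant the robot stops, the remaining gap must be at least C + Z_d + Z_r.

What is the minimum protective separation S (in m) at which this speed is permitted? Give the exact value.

braking lasts T_s = (47/20)/(5/2) = 0.9400 s
reaction-phase robot travel = 2.3500·0.1500 = 0.3525 m
robot under decel: 2.3500²/(2·2.5000) = 1.1045 m
human closes 1.2000·1.0900 = 1.3080 m
margins: 0.1500+0.0800+0.0800 = 0.3100 m
S_min ≈ 0.3525+1.1045+1.3080+0.3100  ⇒  S_min = 123/40 m

S_min = 123/40 m = 3.0750 m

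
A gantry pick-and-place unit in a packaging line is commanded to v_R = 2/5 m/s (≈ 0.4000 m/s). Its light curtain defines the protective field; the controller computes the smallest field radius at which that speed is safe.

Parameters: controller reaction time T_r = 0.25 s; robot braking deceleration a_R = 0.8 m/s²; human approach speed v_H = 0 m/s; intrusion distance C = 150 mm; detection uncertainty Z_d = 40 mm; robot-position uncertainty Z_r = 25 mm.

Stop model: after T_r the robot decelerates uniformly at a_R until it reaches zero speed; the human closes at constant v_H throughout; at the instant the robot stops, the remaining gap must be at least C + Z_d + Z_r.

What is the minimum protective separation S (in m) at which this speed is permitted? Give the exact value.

stop time T_s = (2/5)/(4/5) = 0.5000 s
reaction-phase robot travel = 0.4000·0.2500 = 0.1000 m
robot under decel: 0.4000²/(2·0.8000) = 0.1000 m
human over T_r+T_s: 0.0000·(0.2500+0.5000) = 0.0000 m
margins: 0.1500+0.0400+0.0250 = 0.2150 m
S_min ≈ 0.1000+0.1000+0.0000+0.2150  ⇒  S_min = 83/200 m

S_min = 83/200 m = 0.4150 m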